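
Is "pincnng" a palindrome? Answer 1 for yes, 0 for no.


Input: pincnng
Reversed: gnncnip
  Compare pos 0 ('p') with pos 6 ('g'): MISMATCH
  Compare pos 1 ('i') with pos 5 ('n'): MISMATCH
  Compare pos 2 ('n') with pos 4 ('n'): match
Result: not a palindrome

0


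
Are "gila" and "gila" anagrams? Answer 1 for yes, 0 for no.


Strings: "gila", "gila"
Sorted first:  agil
Sorted second: agil
Sorted forms match => anagrams

1


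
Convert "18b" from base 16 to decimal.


Input: "18b" in base 16
Positional expansion:
  Digit '1' (value 1) x 16^2 = 256
  Digit '8' (value 8) x 16^1 = 128
  Digit 'b' (value 11) x 16^0 = 11
Sum = 395

395


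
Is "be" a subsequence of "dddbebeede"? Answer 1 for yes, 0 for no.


Check if "be" is a subsequence of "dddbebeede"
Greedy scan:
  Position 0 ('d'): no match needed
  Position 1 ('d'): no match needed
  Position 2 ('d'): no match needed
  Position 3 ('b'): matches sub[0] = 'b'
  Position 4 ('e'): matches sub[1] = 'e'
  Position 5 ('b'): no match needed
  Position 6 ('e'): no match needed
  Position 7 ('e'): no match needed
  Position 8 ('d'): no match needed
  Position 9 ('e'): no match needed
All 2 characters matched => is a subsequence

1


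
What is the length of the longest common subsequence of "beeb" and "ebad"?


LCS of "beeb" and "ebad"
DP table:
           e    b    a    d
      0    0    0    0    0
  b   0    0    1    1    1
  e   0    1    1    1    1
  e   0    1    1    1    1
  b   0    1    2    2    2
LCS length = dp[4][4] = 2

2


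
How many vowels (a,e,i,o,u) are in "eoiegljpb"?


Input: eoiegljpb
Checking each character:
  'e' at position 0: vowel (running total: 1)
  'o' at position 1: vowel (running total: 2)
  'i' at position 2: vowel (running total: 3)
  'e' at position 3: vowel (running total: 4)
  'g' at position 4: consonant
  'l' at position 5: consonant
  'j' at position 6: consonant
  'p' at position 7: consonant
  'b' at position 8: consonant
Total vowels: 4

4


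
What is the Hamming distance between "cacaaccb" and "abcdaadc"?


Comparing "cacaaccb" and "abcdaadc" position by position:
  Position 0: 'c' vs 'a' => differ
  Position 1: 'a' vs 'b' => differ
  Position 2: 'c' vs 'c' => same
  Position 3: 'a' vs 'd' => differ
  Position 4: 'a' vs 'a' => same
  Position 5: 'c' vs 'a' => differ
  Position 6: 'c' vs 'd' => differ
  Position 7: 'b' vs 'c' => differ
Total differences (Hamming distance): 6

6


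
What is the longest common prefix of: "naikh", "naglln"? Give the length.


Words: naikh, naglln
  Position 0: all 'n' => match
  Position 1: all 'a' => match
  Position 2: ('i', 'g') => mismatch, stop
LCP = "na" (length 2)

2


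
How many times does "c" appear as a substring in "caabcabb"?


Searching for "c" in "caabcabb"
Scanning each position:
  Position 0: "c" => MATCH
  Position 1: "a" => no
  Position 2: "a" => no
  Position 3: "b" => no
  Position 4: "c" => MATCH
  Position 5: "a" => no
  Position 6: "b" => no
  Position 7: "b" => no
Total occurrences: 2

2


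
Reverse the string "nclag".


Input: nclag
Reading characters right to left:
  Position 4: 'g'
  Position 3: 'a'
  Position 2: 'l'
  Position 1: 'c'
  Position 0: 'n'
Reversed: galcn

galcn


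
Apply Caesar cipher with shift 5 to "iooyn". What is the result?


Caesar cipher: shift "iooyn" by 5
  'i' (pos 8) + 5 = pos 13 = 'n'
  'o' (pos 14) + 5 = pos 19 = 't'
  'o' (pos 14) + 5 = pos 19 = 't'
  'y' (pos 24) + 5 = pos 3 = 'd'
  'n' (pos 13) + 5 = pos 18 = 's'
Result: nttds

nttds


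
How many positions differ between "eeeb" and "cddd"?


Comparing "eeeb" and "cddd" position by position:
  Position 0: 'e' vs 'c' => DIFFER
  Position 1: 'e' vs 'd' => DIFFER
  Position 2: 'e' vs 'd' => DIFFER
  Position 3: 'b' vs 'd' => DIFFER
Positions that differ: 4

4


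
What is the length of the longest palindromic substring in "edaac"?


Input: "edaac"
Checking substrings for palindromes:
  [2:4] "aa" (len 2) => palindrome
Longest palindromic substring: "aa" with length 2

2


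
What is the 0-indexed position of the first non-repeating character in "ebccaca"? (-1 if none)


Input: ebccaca
Character frequencies:
  'a': 2
  'b': 1
  'c': 3
  'e': 1
Scanning left to right for freq == 1:
  Position 0 ('e'): unique! => answer = 0

0


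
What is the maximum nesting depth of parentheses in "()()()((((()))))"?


Input: "()()()((((()))))"
Tracking depth:
  Position 0 '(': depth becomes 1
  Position 1 ')': depth becomes 0
  Position 2 '(': depth becomes 1
  Position 3 ')': depth becomes 0
  Position 4 '(': depth becomes 1
  Position 5 ')': depth becomes 0
  Position 6 '(': depth becomes 1
  Position 7 '(': depth becomes 2
  Position 8 '(': depth becomes 3
  Position 9 '(': depth becomes 4
  Position 10 '(': depth becomes 5
  Position 11 ')': depth becomes 4
  Position 12 ')': depth becomes 3
  Position 13 ')': depth becomes 2
  Position 14 ')': depth becomes 1
  Position 15 ')': depth becomes 0
Maximum depth reached: 5

5


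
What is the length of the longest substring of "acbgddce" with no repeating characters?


Input: "acbgddce"
Sliding window (track last position of each char):
  Position 0 ('a'): window [0,0] length 1 -- new best
  Position 1 ('c'): window [0,1] length 2 -- new best
  Position 2 ('b'): window [0,2] length 3 -- new best
  Position 3 ('g'): window [0,3] length 4 -- new best
  Position 4 ('d'): window [0,4] length 5 -- new best
  Position 5 ('d'): repeat (last at 4), move window start to 5
  Position 5 ('d'): window [5,5] length 1
  Position 6 ('c'): window [5,6] length 2
  Position 7 ('e'): window [5,7] length 3
Longest substring with no repeats: "acbgd" with length 5

5


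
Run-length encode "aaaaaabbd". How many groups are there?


Input: aaaaaabbd
Scanning for consecutive runs:
  Group 1: 'a' x 6 (positions 0-5)
  Group 2: 'b' x 2 (positions 6-7)
  Group 3: 'd' x 1 (positions 8-8)
Total groups: 3

3


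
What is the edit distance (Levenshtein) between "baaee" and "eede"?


Computing edit distance: "baaee" -> "eede"
DP table:
           e    e    d    e
      0    1    2    3    4
  b   1    1    2    3    4
  a   2    2    2    3    4
  a   3    3    3    3    4
  e   4    3    3    4    3
  e   5    4    3    4    4
Edit distance = dp[5][4] = 4

4


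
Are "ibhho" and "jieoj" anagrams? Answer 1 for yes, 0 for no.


Strings: "ibhho", "jieoj"
Sorted first:  bhhio
Sorted second: eijjo
Differ at position 0: 'b' vs 'e' => not anagrams

0


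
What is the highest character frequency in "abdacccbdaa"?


Input: abdacccbdaa
Character counts:
  'a': 4
  'b': 2
  'c': 3
  'd': 2
Maximum frequency: 4

4


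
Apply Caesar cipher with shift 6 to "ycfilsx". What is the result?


Caesar cipher: shift "ycfilsx" by 6
  'y' (pos 24) + 6 = pos 4 = 'e'
  'c' (pos 2) + 6 = pos 8 = 'i'
  'f' (pos 5) + 6 = pos 11 = 'l'
  'i' (pos 8) + 6 = pos 14 = 'o'
  'l' (pos 11) + 6 = pos 17 = 'r'
  's' (pos 18) + 6 = pos 24 = 'y'
  'x' (pos 23) + 6 = pos 3 = 'd'
Result: eiloryd

eiloryd


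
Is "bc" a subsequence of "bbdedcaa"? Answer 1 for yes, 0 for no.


Check if "bc" is a subsequence of "bbdedcaa"
Greedy scan:
  Position 0 ('b'): matches sub[0] = 'b'
  Position 1 ('b'): no match needed
  Position 2 ('d'): no match needed
  Position 3 ('e'): no match needed
  Position 4 ('d'): no match needed
  Position 5 ('c'): matches sub[1] = 'c'
  Position 6 ('a'): no match needed
  Position 7 ('a'): no match needed
All 2 characters matched => is a subsequence

1


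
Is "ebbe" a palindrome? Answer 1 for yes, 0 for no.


Input: ebbe
Reversed: ebbe
  Compare pos 0 ('e') with pos 3 ('e'): match
  Compare pos 1 ('b') with pos 2 ('b'): match
Result: palindrome

1


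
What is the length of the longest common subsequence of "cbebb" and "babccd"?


LCS of "cbebb" and "babccd"
DP table:
           b    a    b    c    c    d
      0    0    0    0    0    0    0
  c   0    0    0    0    1    1    1
  b   0    1    1    1    1    1    1
  e   0    1    1    1    1    1    1
  b   0    1    1    2    2    2    2
  b   0    1    1    2    2    2    2
LCS length = dp[5][6] = 2

2


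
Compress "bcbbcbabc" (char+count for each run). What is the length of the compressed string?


Input: bcbbcbabc
Runs:
  'b' x 1 => "b1"
  'c' x 1 => "c1"
  'b' x 2 => "b2"
  'c' x 1 => "c1"
  'b' x 1 => "b1"
  'a' x 1 => "a1"
  'b' x 1 => "b1"
  'c' x 1 => "c1"
Compressed: "b1c1b2c1b1a1b1c1"
Compressed length: 16

16


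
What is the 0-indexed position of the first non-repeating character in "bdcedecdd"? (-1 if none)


Input: bdcedecdd
Character frequencies:
  'b': 1
  'c': 2
  'd': 4
  'e': 2
Scanning left to right for freq == 1:
  Position 0 ('b'): unique! => answer = 0

0


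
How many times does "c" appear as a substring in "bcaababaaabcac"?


Searching for "c" in "bcaababaaabcac"
Scanning each position:
  Position 0: "b" => no
  Position 1: "c" => MATCH
  Position 2: "a" => no
  Position 3: "a" => no
  Position 4: "b" => no
  Position 5: "a" => no
  Position 6: "b" => no
  Position 7: "a" => no
  Position 8: "a" => no
  Position 9: "a" => no
  Position 10: "b" => no
  Position 11: "c" => MATCH
  Position 12: "a" => no
  Position 13: "c" => MATCH
Total occurrences: 3

3


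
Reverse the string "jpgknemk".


Input: jpgknemk
Reading characters right to left:
  Position 7: 'k'
  Position 6: 'm'
  Position 5: 'e'
  Position 4: 'n'
  Position 3: 'k'
  Position 2: 'g'
  Position 1: 'p'
  Position 0: 'j'
Reversed: kmenkgpj

kmenkgpj


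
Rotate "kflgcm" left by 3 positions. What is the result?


Input: "kflgcm", rotate left by 3
First 3 characters: "kfl"
Remaining characters: "gcm"
Concatenate remaining + first: "gcm" + "kfl" = "gcmkfl"

gcmkfl


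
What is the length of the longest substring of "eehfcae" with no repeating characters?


Input: "eehfcae"
Sliding window (track last position of each char):
  Position 0 ('e'): window [0,0] length 1 -- new best
  Position 1 ('e'): repeat (last at 0), move window start to 1
  Position 1 ('e'): window [1,1] length 1
  Position 2 ('h'): window [1,2] length 2 -- new best
  Position 3 ('f'): window [1,3] length 3 -- new best
  Position 4 ('c'): window [1,4] length 4 -- new best
  Position 5 ('a'): window [1,5] length 5 -- new best
  Position 6 ('e'): repeat (last at 1), move window start to 2
  Position 6 ('e'): window [2,6] length 5
Longest substring with no repeats: "ehfca" with length 5

5


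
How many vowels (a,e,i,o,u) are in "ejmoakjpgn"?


Input: ejmoakjpgn
Checking each character:
  'e' at position 0: vowel (running total: 1)
  'j' at position 1: consonant
  'm' at position 2: consonant
  'o' at position 3: vowel (running total: 2)
  'a' at position 4: vowel (running total: 3)
  'k' at position 5: consonant
  'j' at position 6: consonant
  'p' at position 7: consonant
  'g' at position 8: consonant
  'n' at position 9: consonant
Total vowels: 3

3


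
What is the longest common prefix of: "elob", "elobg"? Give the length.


Words: elob, elobg
  Position 0: all 'e' => match
  Position 1: all 'l' => match
  Position 2: all 'o' => match
  Position 3: all 'b' => match
LCP = "elob" (length 4)

4


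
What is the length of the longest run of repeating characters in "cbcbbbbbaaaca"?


Input: "cbcbbbbbaaaca"
Scanning for longest run:
  Position 1 ('b'): new char, reset run to 1
  Position 2 ('c'): new char, reset run to 1
  Position 3 ('b'): new char, reset run to 1
  Position 4 ('b'): continues run of 'b', length=2
  Position 5 ('b'): continues run of 'b', length=3
  Position 6 ('b'): continues run of 'b', length=4
  Position 7 ('b'): continues run of 'b', length=5
  Position 8 ('a'): new char, reset run to 1
  Position 9 ('a'): continues run of 'a', length=2
  Position 10 ('a'): continues run of 'a', length=3
  Position 11 ('c'): new char, reset run to 1
  Position 12 ('a'): new char, reset run to 1
Longest run: 'b' with length 5

5


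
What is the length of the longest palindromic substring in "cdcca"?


Input: "cdcca"
Checking substrings for palindromes:
  [0:3] "cdc" (len 3) => palindrome
  [2:4] "cc" (len 2) => palindrome
Longest palindromic substring: "cdc" with length 3

3


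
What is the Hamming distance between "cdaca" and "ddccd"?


Comparing "cdaca" and "ddccd" position by position:
  Position 0: 'c' vs 'd' => differ
  Position 1: 'd' vs 'd' => same
  Position 2: 'a' vs 'c' => differ
  Position 3: 'c' vs 'c' => same
  Position 4: 'a' vs 'd' => differ
Total differences (Hamming distance): 3

3


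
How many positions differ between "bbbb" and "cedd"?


Comparing "bbbb" and "cedd" position by position:
  Position 0: 'b' vs 'c' => DIFFER
  Position 1: 'b' vs 'e' => DIFFER
  Position 2: 'b' vs 'd' => DIFFER
  Position 3: 'b' vs 'd' => DIFFER
Positions that differ: 4

4


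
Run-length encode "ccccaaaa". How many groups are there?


Input: ccccaaaa
Scanning for consecutive runs:
  Group 1: 'c' x 4 (positions 0-3)
  Group 2: 'a' x 4 (positions 4-7)
Total groups: 2

2


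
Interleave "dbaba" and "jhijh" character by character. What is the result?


Interleaving "dbaba" and "jhijh":
  Position 0: 'd' from first, 'j' from second => "dj"
  Position 1: 'b' from first, 'h' from second => "bh"
  Position 2: 'a' from first, 'i' from second => "ai"
  Position 3: 'b' from first, 'j' from second => "bj"
  Position 4: 'a' from first, 'h' from second => "ah"
Result: djbhaibjah

djbhaibjah


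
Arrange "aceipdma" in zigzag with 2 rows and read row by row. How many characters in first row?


Zigzag "aceipdma" into 2 rows:
Placing characters:
  'a' => row 0
  'c' => row 1
  'e' => row 0
  'i' => row 1
  'p' => row 0
  'd' => row 1
  'm' => row 0
  'a' => row 1
Rows:
  Row 0: "aepm"
  Row 1: "cida"
First row length: 4

4


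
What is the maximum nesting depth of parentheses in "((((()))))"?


Input: "((((()))))"
Tracking depth:
  Position 0 '(': depth becomes 1
  Position 1 '(': depth becomes 2
  Position 2 '(': depth becomes 3
  Position 3 '(': depth becomes 4
  Position 4 '(': depth becomes 5
  Position 5 ')': depth becomes 4
  Position 6 ')': depth becomes 3
  Position 7 ')': depth becomes 2
  Position 8 ')': depth becomes 1
  Position 9 ')': depth becomes 0
Maximum depth reached: 5

5


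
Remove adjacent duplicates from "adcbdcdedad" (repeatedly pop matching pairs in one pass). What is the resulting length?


Input: adcbdcdedad
Stack-based adjacent duplicate removal:
  Read 'a': push. Stack: a
  Read 'd': push. Stack: ad
  Read 'c': push. Stack: adc
  Read 'b': push. Stack: adcb
  Read 'd': push. Stack: adcbd
  Read 'c': push. Stack: adcbdc
  Read 'd': push. Stack: adcbdcd
  Read 'e': push. Stack: adcbdcde
  Read 'd': push. Stack: adcbdcded
  Read 'a': push. Stack: adcbdcdeda
  Read 'd': push. Stack: adcbdcdedad
Final stack: "adcbdcdedad" (length 11)

11


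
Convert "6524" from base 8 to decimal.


Input: "6524" in base 8
Positional expansion:
  Digit '6' (value 6) x 8^3 = 3072
  Digit '5' (value 5) x 8^2 = 320
  Digit '2' (value 2) x 8^1 = 16
  Digit '4' (value 4) x 8^0 = 4
Sum = 3412

3412


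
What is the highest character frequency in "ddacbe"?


Input: ddacbe
Character counts:
  'a': 1
  'b': 1
  'c': 1
  'd': 2
  'e': 1
Maximum frequency: 2

2


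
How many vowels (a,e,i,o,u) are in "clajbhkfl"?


Input: clajbhkfl
Checking each character:
  'c' at position 0: consonant
  'l' at position 1: consonant
  'a' at position 2: vowel (running total: 1)
  'j' at position 3: consonant
  'b' at position 4: consonant
  'h' at position 5: consonant
  'k' at position 6: consonant
  'f' at position 7: consonant
  'l' at position 8: consonant
Total vowels: 1

1


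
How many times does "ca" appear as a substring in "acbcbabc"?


Searching for "ca" in "acbcbabc"
Scanning each position:
  Position 0: "ac" => no
  Position 1: "cb" => no
  Position 2: "bc" => no
  Position 3: "cb" => no
  Position 4: "ba" => no
  Position 5: "ab" => no
  Position 6: "bc" => no
Total occurrences: 0

0


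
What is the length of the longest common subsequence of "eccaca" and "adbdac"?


LCS of "eccaca" and "adbdac"
DP table:
           a    d    b    d    a    c
      0    0    0    0    0    0    0
  e   0    0    0    0    0    0    0
  c   0    0    0    0    0    0    1
  c   0    0    0    0    0    0    1
  a   0    1    1    1    1    1    1
  c   0    1    1    1    1    1    2
  a   0    1    1    1    1    2    2
LCS length = dp[6][6] = 2

2


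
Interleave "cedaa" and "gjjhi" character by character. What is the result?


Interleaving "cedaa" and "gjjhi":
  Position 0: 'c' from first, 'g' from second => "cg"
  Position 1: 'e' from first, 'j' from second => "ej"
  Position 2: 'd' from first, 'j' from second => "dj"
  Position 3: 'a' from first, 'h' from second => "ah"
  Position 4: 'a' from first, 'i' from second => "ai"
Result: cgejdjahai

cgejdjahai


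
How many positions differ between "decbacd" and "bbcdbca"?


Comparing "decbacd" and "bbcdbca" position by position:
  Position 0: 'd' vs 'b' => DIFFER
  Position 1: 'e' vs 'b' => DIFFER
  Position 2: 'c' vs 'c' => same
  Position 3: 'b' vs 'd' => DIFFER
  Position 4: 'a' vs 'b' => DIFFER
  Position 5: 'c' vs 'c' => same
  Position 6: 'd' vs 'a' => DIFFER
Positions that differ: 5

5


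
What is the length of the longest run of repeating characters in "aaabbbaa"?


Input: "aaabbbaa"
Scanning for longest run:
  Position 1 ('a'): continues run of 'a', length=2
  Position 2 ('a'): continues run of 'a', length=3
  Position 3 ('b'): new char, reset run to 1
  Position 4 ('b'): continues run of 'b', length=2
  Position 5 ('b'): continues run of 'b', length=3
  Position 6 ('a'): new char, reset run to 1
  Position 7 ('a'): continues run of 'a', length=2
Longest run: 'a' with length 3

3


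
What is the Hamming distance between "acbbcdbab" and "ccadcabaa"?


Comparing "acbbcdbab" and "ccadcabaa" position by position:
  Position 0: 'a' vs 'c' => differ
  Position 1: 'c' vs 'c' => same
  Position 2: 'b' vs 'a' => differ
  Position 3: 'b' vs 'd' => differ
  Position 4: 'c' vs 'c' => same
  Position 5: 'd' vs 'a' => differ
  Position 6: 'b' vs 'b' => same
  Position 7: 'a' vs 'a' => same
  Position 8: 'b' vs 'a' => differ
Total differences (Hamming distance): 5

5


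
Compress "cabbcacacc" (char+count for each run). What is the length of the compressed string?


Input: cabbcacacc
Runs:
  'c' x 1 => "c1"
  'a' x 1 => "a1"
  'b' x 2 => "b2"
  'c' x 1 => "c1"
  'a' x 1 => "a1"
  'c' x 1 => "c1"
  'a' x 1 => "a1"
  'c' x 2 => "c2"
Compressed: "c1a1b2c1a1c1a1c2"
Compressed length: 16

16


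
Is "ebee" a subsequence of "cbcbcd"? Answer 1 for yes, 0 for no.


Check if "ebee" is a subsequence of "cbcbcd"
Greedy scan:
  Position 0 ('c'): no match needed
  Position 1 ('b'): no match needed
  Position 2 ('c'): no match needed
  Position 3 ('b'): no match needed
  Position 4 ('c'): no match needed
  Position 5 ('d'): no match needed
Only matched 0/4 characters => not a subsequence

0


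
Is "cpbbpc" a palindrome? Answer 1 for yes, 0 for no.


Input: cpbbpc
Reversed: cpbbpc
  Compare pos 0 ('c') with pos 5 ('c'): match
  Compare pos 1 ('p') with pos 4 ('p'): match
  Compare pos 2 ('b') with pos 3 ('b'): match
Result: palindrome

1


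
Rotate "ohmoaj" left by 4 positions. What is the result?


Input: "ohmoaj", rotate left by 4
First 4 characters: "ohmo"
Remaining characters: "aj"
Concatenate remaining + first: "aj" + "ohmo" = "ajohmo"

ajohmo


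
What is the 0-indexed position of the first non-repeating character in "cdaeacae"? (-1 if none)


Input: cdaeacae
Character frequencies:
  'a': 3
  'c': 2
  'd': 1
  'e': 2
Scanning left to right for freq == 1:
  Position 0 ('c'): freq=2, skip
  Position 1 ('d'): unique! => answer = 1

1


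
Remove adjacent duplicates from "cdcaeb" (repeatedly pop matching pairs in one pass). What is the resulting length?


Input: cdcaeb
Stack-based adjacent duplicate removal:
  Read 'c': push. Stack: c
  Read 'd': push. Stack: cd
  Read 'c': push. Stack: cdc
  Read 'a': push. Stack: cdca
  Read 'e': push. Stack: cdcae
  Read 'b': push. Stack: cdcaeb
Final stack: "cdcaeb" (length 6)

6


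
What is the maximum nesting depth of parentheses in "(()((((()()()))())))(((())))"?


Input: "(()((((()()()))())))(((())))"
Tracking depth:
  Position 0 '(': depth becomes 1
  Position 1 '(': depth becomes 2
  Position 2 ')': depth becomes 1
  Position 3 '(': depth becomes 2
  Position 4 '(': depth becomes 3
  Position 5 '(': depth becomes 4
  Position 6 '(': depth becomes 5
  Position 7 '(': depth becomes 6
  Position 8 ')': depth becomes 5
  Position 9 '(': depth becomes 6
  Position 10 ')': depth becomes 5
  Position 11 '(': depth becomes 6
  Position 12 ')': depth becomes 5
  Position 13 ')': depth becomes 4
  Position 14 ')': depth becomes 3
  Position 15 '(': depth becomes 4
  Position 16 ')': depth becomes 3
  Position 17 ')': depth becomes 2
  Position 18 ')': depth becomes 1
  Position 19 ')': depth becomes 0
  Position 20 '(': depth becomes 1
  Position 21 '(': depth becomes 2
  Position 22 '(': depth becomes 3
  Position 23 '(': depth becomes 4
  Position 24 ')': depth becomes 3
  Position 25 ')': depth becomes 2
  Position 26 ')': depth becomes 1
  Position 27 ')': depth becomes 0
Maximum depth reached: 6

6


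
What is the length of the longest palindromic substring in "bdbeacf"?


Input: "bdbeacf"
Checking substrings for palindromes:
  [0:3] "bdb" (len 3) => palindrome
Longest palindromic substring: "bdb" with length 3

3


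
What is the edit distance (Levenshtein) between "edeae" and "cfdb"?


Computing edit distance: "edeae" -> "cfdb"
DP table:
           c    f    d    b
      0    1    2    3    4
  e   1    1    2    3    4
  d   2    2    2    2    3
  e   3    3    3    3    3
  a   4    4    4    4    4
  e   5    5    5    5    5
Edit distance = dp[5][4] = 5

5


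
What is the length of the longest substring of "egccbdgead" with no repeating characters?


Input: "egccbdgead"
Sliding window (track last position of each char):
  Position 0 ('e'): window [0,0] length 1 -- new best
  Position 1 ('g'): window [0,1] length 2 -- new best
  Position 2 ('c'): window [0,2] length 3 -- new best
  Position 3 ('c'): repeat (last at 2), move window start to 3
  Position 3 ('c'): window [3,3] length 1
  Position 4 ('b'): window [3,4] length 2
  Position 5 ('d'): window [3,5] length 3
  Position 6 ('g'): window [3,6] length 4 -- new best
  Position 7 ('e'): window [3,7] length 5 -- new best
  Position 8 ('a'): window [3,8] length 6 -- new best
  Position 9 ('d'): repeat (last at 5), move window start to 6
  Position 9 ('d'): window [6,9] length 4
Longest substring with no repeats: "cbdgea" with length 6

6


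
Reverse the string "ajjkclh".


Input: ajjkclh
Reading characters right to left:
  Position 6: 'h'
  Position 5: 'l'
  Position 4: 'c'
  Position 3: 'k'
  Position 2: 'j'
  Position 1: 'j'
  Position 0: 'a'
Reversed: hlckjja

hlckjja


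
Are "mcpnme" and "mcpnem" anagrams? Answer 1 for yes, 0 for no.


Strings: "mcpnme", "mcpnem"
Sorted first:  cemmnp
Sorted second: cemmnp
Sorted forms match => anagrams

1


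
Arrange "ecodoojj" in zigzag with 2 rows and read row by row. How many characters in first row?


Zigzag "ecodoojj" into 2 rows:
Placing characters:
  'e' => row 0
  'c' => row 1
  'o' => row 0
  'd' => row 1
  'o' => row 0
  'o' => row 1
  'j' => row 0
  'j' => row 1
Rows:
  Row 0: "eooj"
  Row 1: "cdoj"
First row length: 4

4


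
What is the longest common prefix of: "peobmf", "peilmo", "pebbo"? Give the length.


Words: peobmf, peilmo, pebbo
  Position 0: all 'p' => match
  Position 1: all 'e' => match
  Position 2: ('o', 'i', 'b') => mismatch, stop
LCP = "pe" (length 2)

2


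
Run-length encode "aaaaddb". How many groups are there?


Input: aaaaddb
Scanning for consecutive runs:
  Group 1: 'a' x 4 (positions 0-3)
  Group 2: 'd' x 2 (positions 4-5)
  Group 3: 'b' x 1 (positions 6-6)
Total groups: 3

3


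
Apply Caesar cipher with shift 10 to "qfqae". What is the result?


Caesar cipher: shift "qfqae" by 10
  'q' (pos 16) + 10 = pos 0 = 'a'
  'f' (pos 5) + 10 = pos 15 = 'p'
  'q' (pos 16) + 10 = pos 0 = 'a'
  'a' (pos 0) + 10 = pos 10 = 'k'
  'e' (pos 4) + 10 = pos 14 = 'o'
Result: apako

apako


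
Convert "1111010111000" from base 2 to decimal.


Input: "1111010111000" in base 2
Positional expansion:
  Digit '1' (value 1) x 2^12 = 4096
  Digit '1' (value 1) x 2^11 = 2048
  Digit '1' (value 1) x 2^10 = 1024
  Digit '1' (value 1) x 2^9 = 512
  Digit '0' (value 0) x 2^8 = 0
  Digit '1' (value 1) x 2^7 = 128
  Digit '0' (value 0) x 2^6 = 0
  Digit '1' (value 1) x 2^5 = 32
  Digit '1' (value 1) x 2^4 = 16
  Digit '1' (value 1) x 2^3 = 8
  Digit '0' (value 0) x 2^2 = 0
  Digit '0' (value 0) x 2^1 = 0
  Digit '0' (value 0) x 2^0 = 0
Sum = 7864

7864


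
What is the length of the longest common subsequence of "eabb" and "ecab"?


LCS of "eabb" and "ecab"
DP table:
           e    c    a    b
      0    0    0    0    0
  e   0    1    1    1    1
  a   0    1    1    2    2
  b   0    1    1    2    3
  b   0    1    1    2    3
LCS length = dp[4][4] = 3

3


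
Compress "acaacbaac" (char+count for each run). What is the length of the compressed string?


Input: acaacbaac
Runs:
  'a' x 1 => "a1"
  'c' x 1 => "c1"
  'a' x 2 => "a2"
  'c' x 1 => "c1"
  'b' x 1 => "b1"
  'a' x 2 => "a2"
  'c' x 1 => "c1"
Compressed: "a1c1a2c1b1a2c1"
Compressed length: 14

14


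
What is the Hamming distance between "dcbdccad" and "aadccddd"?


Comparing "dcbdccad" and "aadccddd" position by position:
  Position 0: 'd' vs 'a' => differ
  Position 1: 'c' vs 'a' => differ
  Position 2: 'b' vs 'd' => differ
  Position 3: 'd' vs 'c' => differ
  Position 4: 'c' vs 'c' => same
  Position 5: 'c' vs 'd' => differ
  Position 6: 'a' vs 'd' => differ
  Position 7: 'd' vs 'd' => same
Total differences (Hamming distance): 6

6


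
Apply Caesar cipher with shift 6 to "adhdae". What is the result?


Caesar cipher: shift "adhdae" by 6
  'a' (pos 0) + 6 = pos 6 = 'g'
  'd' (pos 3) + 6 = pos 9 = 'j'
  'h' (pos 7) + 6 = pos 13 = 'n'
  'd' (pos 3) + 6 = pos 9 = 'j'
  'a' (pos 0) + 6 = pos 6 = 'g'
  'e' (pos 4) + 6 = pos 10 = 'k'
Result: gjnjgk

gjnjgk


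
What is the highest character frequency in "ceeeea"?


Input: ceeeea
Character counts:
  'a': 1
  'c': 1
  'e': 4
Maximum frequency: 4

4


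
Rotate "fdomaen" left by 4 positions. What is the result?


Input: "fdomaen", rotate left by 4
First 4 characters: "fdom"
Remaining characters: "aen"
Concatenate remaining + first: "aen" + "fdom" = "aenfdom"

aenfdom


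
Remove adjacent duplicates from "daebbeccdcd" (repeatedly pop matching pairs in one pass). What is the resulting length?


Input: daebbeccdcd
Stack-based adjacent duplicate removal:
  Read 'd': push. Stack: d
  Read 'a': push. Stack: da
  Read 'e': push. Stack: dae
  Read 'b': push. Stack: daeb
  Read 'b': matches stack top 'b' => pop. Stack: dae
  Read 'e': matches stack top 'e' => pop. Stack: da
  Read 'c': push. Stack: dac
  Read 'c': matches stack top 'c' => pop. Stack: da
  Read 'd': push. Stack: dad
  Read 'c': push. Stack: dadc
  Read 'd': push. Stack: dadcd
Final stack: "dadcd" (length 5)

5


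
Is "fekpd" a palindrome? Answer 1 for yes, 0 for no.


Input: fekpd
Reversed: dpkef
  Compare pos 0 ('f') with pos 4 ('d'): MISMATCH
  Compare pos 1 ('e') with pos 3 ('p'): MISMATCH
Result: not a palindrome

0


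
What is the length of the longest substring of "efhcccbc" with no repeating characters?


Input: "efhcccbc"
Sliding window (track last position of each char):
  Position 0 ('e'): window [0,0] length 1 -- new best
  Position 1 ('f'): window [0,1] length 2 -- new best
  Position 2 ('h'): window [0,2] length 3 -- new best
  Position 3 ('c'): window [0,3] length 4 -- new best
  Position 4 ('c'): repeat (last at 3), move window start to 4
  Position 4 ('c'): window [4,4] length 1
  Position 5 ('c'): repeat (last at 4), move window start to 5
  Position 5 ('c'): window [5,5] length 1
  Position 6 ('b'): window [5,6] length 2
  Position 7 ('c'): repeat (last at 5), move window start to 6
  Position 7 ('c'): window [6,7] length 2
Longest substring with no repeats: "efhc" with length 4

4


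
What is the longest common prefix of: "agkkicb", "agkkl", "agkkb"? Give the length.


Words: agkkicb, agkkl, agkkb
  Position 0: all 'a' => match
  Position 1: all 'g' => match
  Position 2: all 'k' => match
  Position 3: all 'k' => match
  Position 4: ('i', 'l', 'b') => mismatch, stop
LCP = "agkk" (length 4)

4


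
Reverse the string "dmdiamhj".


Input: dmdiamhj
Reading characters right to left:
  Position 7: 'j'
  Position 6: 'h'
  Position 5: 'm'
  Position 4: 'a'
  Position 3: 'i'
  Position 2: 'd'
  Position 1: 'm'
  Position 0: 'd'
Reversed: jhmaidmd

jhmaidmd


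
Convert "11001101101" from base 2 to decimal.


Input: "11001101101" in base 2
Positional expansion:
  Digit '1' (value 1) x 2^10 = 1024
  Digit '1' (value 1) x 2^9 = 512
  Digit '0' (value 0) x 2^8 = 0
  Digit '0' (value 0) x 2^7 = 0
  Digit '1' (value 1) x 2^6 = 64
  Digit '1' (value 1) x 2^5 = 32
  Digit '0' (value 0) x 2^4 = 0
  Digit '1' (value 1) x 2^3 = 8
  Digit '1' (value 1) x 2^2 = 4
  Digit '0' (value 0) x 2^1 = 0
  Digit '1' (value 1) x 2^0 = 1
Sum = 1645

1645


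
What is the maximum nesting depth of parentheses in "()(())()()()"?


Input: "()(())()()()"
Tracking depth:
  Position 0 '(': depth becomes 1
  Position 1 ')': depth becomes 0
  Position 2 '(': depth becomes 1
  Position 3 '(': depth becomes 2
  Position 4 ')': depth becomes 1
  Position 5 ')': depth becomes 0
  Position 6 '(': depth becomes 1
  Position 7 ')': depth becomes 0
  Position 8 '(': depth becomes 1
  Position 9 ')': depth becomes 0
  Position 10 '(': depth becomes 1
  Position 11 ')': depth becomes 0
Maximum depth reached: 2

2


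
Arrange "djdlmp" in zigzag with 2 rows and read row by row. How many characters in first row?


Zigzag "djdlmp" into 2 rows:
Placing characters:
  'd' => row 0
  'j' => row 1
  'd' => row 0
  'l' => row 1
  'm' => row 0
  'p' => row 1
Rows:
  Row 0: "ddm"
  Row 1: "jlp"
First row length: 3

3


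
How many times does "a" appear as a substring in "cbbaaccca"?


Searching for "a" in "cbbaaccca"
Scanning each position:
  Position 0: "c" => no
  Position 1: "b" => no
  Position 2: "b" => no
  Position 3: "a" => MATCH
  Position 4: "a" => MATCH
  Position 5: "c" => no
  Position 6: "c" => no
  Position 7: "c" => no
  Position 8: "a" => MATCH
Total occurrences: 3

3


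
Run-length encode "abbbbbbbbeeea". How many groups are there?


Input: abbbbbbbbeeea
Scanning for consecutive runs:
  Group 1: 'a' x 1 (positions 0-0)
  Group 2: 'b' x 8 (positions 1-8)
  Group 3: 'e' x 3 (positions 9-11)
  Group 4: 'a' x 1 (positions 12-12)
Total groups: 4

4


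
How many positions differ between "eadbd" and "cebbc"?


Comparing "eadbd" and "cebbc" position by position:
  Position 0: 'e' vs 'c' => DIFFER
  Position 1: 'a' vs 'e' => DIFFER
  Position 2: 'd' vs 'b' => DIFFER
  Position 3: 'b' vs 'b' => same
  Position 4: 'd' vs 'c' => DIFFER
Positions that differ: 4

4


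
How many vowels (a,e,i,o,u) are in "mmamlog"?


Input: mmamlog
Checking each character:
  'm' at position 0: consonant
  'm' at position 1: consonant
  'a' at position 2: vowel (running total: 1)
  'm' at position 3: consonant
  'l' at position 4: consonant
  'o' at position 5: vowel (running total: 2)
  'g' at position 6: consonant
Total vowels: 2

2


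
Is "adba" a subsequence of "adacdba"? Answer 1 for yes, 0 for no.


Check if "adba" is a subsequence of "adacdba"
Greedy scan:
  Position 0 ('a'): matches sub[0] = 'a'
  Position 1 ('d'): matches sub[1] = 'd'
  Position 2 ('a'): no match needed
  Position 3 ('c'): no match needed
  Position 4 ('d'): no match needed
  Position 5 ('b'): matches sub[2] = 'b'
  Position 6 ('a'): matches sub[3] = 'a'
All 4 characters matched => is a subsequence

1


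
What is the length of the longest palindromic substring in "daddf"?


Input: "daddf"
Checking substrings for palindromes:
  [0:3] "dad" (len 3) => palindrome
  [2:4] "dd" (len 2) => palindrome
Longest palindromic substring: "dad" with length 3

3


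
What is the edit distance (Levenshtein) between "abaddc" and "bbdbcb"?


Computing edit distance: "abaddc" -> "bbdbcb"
DP table:
           b    b    d    b    c    b
      0    1    2    3    4    5    6
  a   1    1    2    3    4    5    6
  b   2    1    1    2    3    4    5
  a   3    2    2    2    3    4    5
  d   4    3    3    2    3    4    5
  d   5    4    4    3    3    4    5
  c   6    5    5    4    4    3    4
Edit distance = dp[6][6] = 4

4


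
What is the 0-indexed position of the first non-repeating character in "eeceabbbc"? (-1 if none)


Input: eeceabbbc
Character frequencies:
  'a': 1
  'b': 3
  'c': 2
  'e': 3
Scanning left to right for freq == 1:
  Position 0 ('e'): freq=3, skip
  Position 1 ('e'): freq=3, skip
  Position 2 ('c'): freq=2, skip
  Position 3 ('e'): freq=3, skip
  Position 4 ('a'): unique! => answer = 4

4


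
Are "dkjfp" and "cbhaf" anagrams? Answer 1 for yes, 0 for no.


Strings: "dkjfp", "cbhaf"
Sorted first:  dfjkp
Sorted second: abcfh
Differ at position 0: 'd' vs 'a' => not anagrams

0


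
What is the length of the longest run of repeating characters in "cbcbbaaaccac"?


Input: "cbcbbaaaccac"
Scanning for longest run:
  Position 1 ('b'): new char, reset run to 1
  Position 2 ('c'): new char, reset run to 1
  Position 3 ('b'): new char, reset run to 1
  Position 4 ('b'): continues run of 'b', length=2
  Position 5 ('a'): new char, reset run to 1
  Position 6 ('a'): continues run of 'a', length=2
  Position 7 ('a'): continues run of 'a', length=3
  Position 8 ('c'): new char, reset run to 1
  Position 9 ('c'): continues run of 'c', length=2
  Position 10 ('a'): new char, reset run to 1
  Position 11 ('c'): new char, reset run to 1
Longest run: 'a' with length 3

3


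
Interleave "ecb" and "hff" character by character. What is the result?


Interleaving "ecb" and "hff":
  Position 0: 'e' from first, 'h' from second => "eh"
  Position 1: 'c' from first, 'f' from second => "cf"
  Position 2: 'b' from first, 'f' from second => "bf"
Result: ehcfbf

ehcfbf


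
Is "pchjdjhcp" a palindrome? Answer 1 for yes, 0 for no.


Input: pchjdjhcp
Reversed: pchjdjhcp
  Compare pos 0 ('p') with pos 8 ('p'): match
  Compare pos 1 ('c') with pos 7 ('c'): match
  Compare pos 2 ('h') with pos 6 ('h'): match
  Compare pos 3 ('j') with pos 5 ('j'): match
Result: palindrome

1


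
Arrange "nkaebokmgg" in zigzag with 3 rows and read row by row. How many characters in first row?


Zigzag "nkaebokmgg" into 3 rows:
Placing characters:
  'n' => row 0
  'k' => row 1
  'a' => row 2
  'e' => row 1
  'b' => row 0
  'o' => row 1
  'k' => row 2
  'm' => row 1
  'g' => row 0
  'g' => row 1
Rows:
  Row 0: "nbg"
  Row 1: "keomg"
  Row 2: "ak"
First row length: 3

3


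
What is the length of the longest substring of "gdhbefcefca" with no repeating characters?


Input: "gdhbefcefca"
Sliding window (track last position of each char):
  Position 0 ('g'): window [0,0] length 1 -- new best
  Position 1 ('d'): window [0,1] length 2 -- new best
  Position 2 ('h'): window [0,2] length 3 -- new best
  Position 3 ('b'): window [0,3] length 4 -- new best
  Position 4 ('e'): window [0,4] length 5 -- new best
  Position 5 ('f'): window [0,5] length 6 -- new best
  Position 6 ('c'): window [0,6] length 7 -- new best
  Position 7 ('e'): repeat (last at 4), move window start to 5
  Position 7 ('e'): window [5,7] length 3
  Position 8 ('f'): repeat (last at 5), move window start to 6
  Position 8 ('f'): window [6,8] length 3
  Position 9 ('c'): repeat (last at 6), move window start to 7
  Position 9 ('c'): window [7,9] length 3
  Position 10 ('a'): window [7,10] length 4
Longest substring with no repeats: "gdhbefc" with length 7

7


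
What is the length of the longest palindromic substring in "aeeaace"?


Input: "aeeaace"
Checking substrings for palindromes:
  [0:4] "aeea" (len 4) => palindrome
  [1:3] "ee" (len 2) => palindrome
  [3:5] "aa" (len 2) => palindrome
Longest palindromic substring: "aeea" with length 4

4


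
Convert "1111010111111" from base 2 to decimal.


Input: "1111010111111" in base 2
Positional expansion:
  Digit '1' (value 1) x 2^12 = 4096
  Digit '1' (value 1) x 2^11 = 2048
  Digit '1' (value 1) x 2^10 = 1024
  Digit '1' (value 1) x 2^9 = 512
  Digit '0' (value 0) x 2^8 = 0
  Digit '1' (value 1) x 2^7 = 128
  Digit '0' (value 0) x 2^6 = 0
  Digit '1' (value 1) x 2^5 = 32
  Digit '1' (value 1) x 2^4 = 16
  Digit '1' (value 1) x 2^3 = 8
  Digit '1' (value 1) x 2^2 = 4
  Digit '1' (value 1) x 2^1 = 2
  Digit '1' (value 1) x 2^0 = 1
Sum = 7871

7871


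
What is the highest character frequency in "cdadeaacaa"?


Input: cdadeaacaa
Character counts:
  'a': 5
  'c': 2
  'd': 2
  'e': 1
Maximum frequency: 5

5


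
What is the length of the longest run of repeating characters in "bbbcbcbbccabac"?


Input: "bbbcbcbbccabac"
Scanning for longest run:
  Position 1 ('b'): continues run of 'b', length=2
  Position 2 ('b'): continues run of 'b', length=3
  Position 3 ('c'): new char, reset run to 1
  Position 4 ('b'): new char, reset run to 1
  Position 5 ('c'): new char, reset run to 1
  Position 6 ('b'): new char, reset run to 1
  Position 7 ('b'): continues run of 'b', length=2
  Position 8 ('c'): new char, reset run to 1
  Position 9 ('c'): continues run of 'c', length=2
  Position 10 ('a'): new char, reset run to 1
  Position 11 ('b'): new char, reset run to 1
  Position 12 ('a'): new char, reset run to 1
  Position 13 ('c'): new char, reset run to 1
Longest run: 'b' with length 3

3


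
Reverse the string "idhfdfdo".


Input: idhfdfdo
Reading characters right to left:
  Position 7: 'o'
  Position 6: 'd'
  Position 5: 'f'
  Position 4: 'd'
  Position 3: 'f'
  Position 2: 'h'
  Position 1: 'd'
  Position 0: 'i'
Reversed: odfdfhdi

odfdfhdi


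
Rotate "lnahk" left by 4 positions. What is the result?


Input: "lnahk", rotate left by 4
First 4 characters: "lnah"
Remaining characters: "k"
Concatenate remaining + first: "k" + "lnah" = "klnah"

klnah


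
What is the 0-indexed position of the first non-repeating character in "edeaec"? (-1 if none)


Input: edeaec
Character frequencies:
  'a': 1
  'c': 1
  'd': 1
  'e': 3
Scanning left to right for freq == 1:
  Position 0 ('e'): freq=3, skip
  Position 1 ('d'): unique! => answer = 1

1


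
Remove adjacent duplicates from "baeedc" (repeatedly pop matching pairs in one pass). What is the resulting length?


Input: baeedc
Stack-based adjacent duplicate removal:
  Read 'b': push. Stack: b
  Read 'a': push. Stack: ba
  Read 'e': push. Stack: bae
  Read 'e': matches stack top 'e' => pop. Stack: ba
  Read 'd': push. Stack: bad
  Read 'c': push. Stack: badc
Final stack: "badc" (length 4)

4


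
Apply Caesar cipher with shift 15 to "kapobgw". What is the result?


Caesar cipher: shift "kapobgw" by 15
  'k' (pos 10) + 15 = pos 25 = 'z'
  'a' (pos 0) + 15 = pos 15 = 'p'
  'p' (pos 15) + 15 = pos 4 = 'e'
  'o' (pos 14) + 15 = pos 3 = 'd'
  'b' (pos 1) + 15 = pos 16 = 'q'
  'g' (pos 6) + 15 = pos 21 = 'v'
  'w' (pos 22) + 15 = pos 11 = 'l'
Result: zpedqvl

zpedqvl


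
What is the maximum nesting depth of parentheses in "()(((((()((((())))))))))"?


Input: "()(((((()((((())))))))))"
Tracking depth:
  Position 0 '(': depth becomes 1
  Position 1 ')': depth becomes 0
  Position 2 '(': depth becomes 1
  Position 3 '(': depth becomes 2
  Position 4 '(': depth becomes 3
  Position 5 '(': depth becomes 4
  Position 6 '(': depth becomes 5
  Position 7 '(': depth becomes 6
  Position 8 ')': depth becomes 5
  Position 9 '(': depth becomes 6
  Position 10 '(': depth becomes 7
  Position 11 '(': depth becomes 8
  Position 12 '(': depth becomes 9
  Position 13 '(': depth becomes 10
  Position 14 ')': depth becomes 9
  Position 15 ')': depth becomes 8
  Position 16 ')': depth becomes 7
  Position 17 ')': depth becomes 6
  Position 18 ')': depth becomes 5
  Position 19 ')': depth becomes 4
  Position 20 ')': depth becomes 3
  Position 21 ')': depth becomes 2
  Position 22 ')': depth becomes 1
  Position 23 ')': depth becomes 0
Maximum depth reached: 10

10
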